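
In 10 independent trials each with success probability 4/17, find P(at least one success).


P(at least one) = 1 - P(none)
P(none) = (1 - 4/17)^10 = (13/17)^10 = 137858491849/2015993900449
P(at least one) = 1 - 137858491849/2015993900449 = 1878135408600/2015993900449

1878135408600/2015993900449


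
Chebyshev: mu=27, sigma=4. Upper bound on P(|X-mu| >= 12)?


k = 12/4 = 3
Chebyshev: P(|X-mu| >= k*sigma) <= 1/k^2 = 1/3^2 = 1/9

1/9


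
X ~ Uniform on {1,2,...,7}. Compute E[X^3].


E[X^3] = (1/7) * sum(x^3 for x=1..7)
= 784/7 = 112

112


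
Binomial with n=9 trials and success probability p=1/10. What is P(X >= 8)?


P(X>=8) = P(X=8) + P(X=9)
= 81/1000000000 + 1/1000000000
= 41/500000000

41/500000000


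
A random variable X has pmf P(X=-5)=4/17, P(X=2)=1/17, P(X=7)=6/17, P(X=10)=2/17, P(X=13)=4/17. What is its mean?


E[X] = sum(x * P(x))
= -5*4/17 + 2*1/17 + 7*6/17 + 10*2/17 + 13*4/17
= 96/17

96/17


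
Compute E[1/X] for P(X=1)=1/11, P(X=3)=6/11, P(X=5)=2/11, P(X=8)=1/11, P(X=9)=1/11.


E[1/X] = sum(g(x)*P(x))
= 1*1/11 + 1/3*6/11 + 1/5*2/11 + 1/8*1/11 + 1/9*1/11
= 119/360

119/360


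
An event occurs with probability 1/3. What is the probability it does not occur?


P(A') = 1 - P(A) = 1 - 1/3 = 2/3

2/3


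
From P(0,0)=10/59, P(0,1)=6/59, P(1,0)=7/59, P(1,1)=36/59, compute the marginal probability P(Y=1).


P(Y=1) = P(0,1)+P(1,1) = 6/59 + 36/59 = 42/59

42/59


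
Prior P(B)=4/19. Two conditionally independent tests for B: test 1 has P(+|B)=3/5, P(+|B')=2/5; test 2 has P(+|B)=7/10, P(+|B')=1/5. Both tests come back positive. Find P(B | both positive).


After test 1: P(+) = 3/5*4/19 + 2/5*15/19 = 42/95
P(B|+) = (12/95)/(42/95) = 2/7
After test 2 (use post1 as new prior): P(+) = 7/10*2/7 + 1/5*5/7 = 12/35
P(B|+,+) = (1/5)/(12/35) = 7/12

7/12


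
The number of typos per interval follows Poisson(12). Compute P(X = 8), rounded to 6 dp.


P(X=8) = e^(-12) * 12^8 / 8!
≈ 0.000006144212353 * 429981696 / 40320
≈ 0.065523

0.065523


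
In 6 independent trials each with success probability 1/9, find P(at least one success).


P(at least one) = 1 - P(none)
P(none) = (1 - 1/9)^6 = (8/9)^6 = 262144/531441
P(at least one) = 1 - 262144/531441 = 269297/531441

269297/531441


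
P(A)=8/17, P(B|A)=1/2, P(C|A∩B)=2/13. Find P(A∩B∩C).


P(A∩B∩C) = P(A) * P(B|A) * P(C|A∩B)
= 8/17 * 1/2 * 2/13
= 4/17 * 2/13 = 8/221

8/221


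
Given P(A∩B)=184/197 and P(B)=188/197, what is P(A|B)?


P(A|B) = P(A∩B)/P(B) = (184/197)/(188/197) = 184/188 = 46/47

46/47


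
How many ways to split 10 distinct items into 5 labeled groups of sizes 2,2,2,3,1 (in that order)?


10! = 3628800
Denominator: 2!=2 * 2!=2 * 2!=2 * 3!=6 * 1!=1
Coefficient = 3628800 / 48 = 75600

75600


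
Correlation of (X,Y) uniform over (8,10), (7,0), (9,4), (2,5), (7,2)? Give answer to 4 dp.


Cov(X,Y) = 0.2800, Var(X) = 5.8400, Var(Y) = 11.3600
rho = Cov/(sqrt(VarX)*sqrt(VarY)) = 0.0344

0.0344


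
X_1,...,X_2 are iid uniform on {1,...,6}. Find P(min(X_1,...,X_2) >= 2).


P(min >= 2) = P(all X_i >= 2) = (P(X_1 >= 2))^2
= (5/6)^2 = 25/36

25/36


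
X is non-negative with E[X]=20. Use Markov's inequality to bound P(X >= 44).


Markov: P(X >= a) <= E[X]/a
P(X >= 44) <= 20/44 = 5/11

5/11


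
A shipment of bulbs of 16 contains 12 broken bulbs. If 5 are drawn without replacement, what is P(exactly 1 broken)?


P(X=1) = C(12,1)*C(4,4) / C(16,5)
= 12*1 / 4368
= 12/4368 = 1/364

1/364


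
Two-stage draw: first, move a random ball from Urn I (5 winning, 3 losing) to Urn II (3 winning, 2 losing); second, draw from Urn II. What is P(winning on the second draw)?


P(transfer winning) = 5/8; P(transfer losing) = 3/8
If winning transferred: Urn II has 4 winning of 6, so P(winning|winning moved) = 2/3
If losing transferred: Urn II has 3 winning of 6, so P(winning|losing moved) = 1/2
By total probability: P(winning) = 5/8*2/3 + 3/8*1/2 = 29/48

29/48


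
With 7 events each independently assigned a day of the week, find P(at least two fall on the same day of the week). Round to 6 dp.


P(all different) = prod((7-i)/7 for i=0..6) = 0.006120
P(at least one match) = 1 - 0.006120 = 0.993880

0.993880


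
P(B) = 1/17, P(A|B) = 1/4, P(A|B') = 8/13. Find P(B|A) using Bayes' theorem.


P(A) = P(A|B)P(B) + P(A|B')P(B') = 1/4*1/17 + 8/13*16/17 = 525/884
P(B|A) = P(A|B)P(B)/P(A) = (1/68)/(525/884) = 13/525

13/525


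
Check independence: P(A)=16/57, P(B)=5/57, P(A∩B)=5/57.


P(A)*P(B) = 16/57*5/57 = 80/3249
P(A∩B) = 5/57 != 80/3249, so not independent

No, A and B are not independent


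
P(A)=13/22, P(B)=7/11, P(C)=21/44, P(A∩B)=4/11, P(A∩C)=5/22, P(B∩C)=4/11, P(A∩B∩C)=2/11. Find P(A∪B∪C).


P(A∪B∪C) = P(A)+P(B)+P(C) - P(AB)-P(AC)-P(BC) + P(ABC)
= 13/22+7/11+21/44 - 4/11-5/22-4/11 + 2/11
= 41/44

41/44


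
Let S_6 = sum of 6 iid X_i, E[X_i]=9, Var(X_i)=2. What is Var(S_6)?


By independence, Var(S_n) = n*Var(X_1) = 6*2 = 12

12


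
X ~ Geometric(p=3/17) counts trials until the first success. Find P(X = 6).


P(X=6) = (1-p)^5 * p = (14/17)^5 * 3/17
= 537824/1419857 * 3/17 = 1613472/24137569

1613472/24137569


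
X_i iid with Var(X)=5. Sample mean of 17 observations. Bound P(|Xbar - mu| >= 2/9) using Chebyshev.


Var(Xbar) = Var(X)/n = 5/17
Chebyshev: P(|Xbar-mu| >= 2/9) <= Var(Xbar)/(2/9)^2 = (5/17)/(4/81) = 405/68
Bound exceeds 1, so trivial bound: 1

1


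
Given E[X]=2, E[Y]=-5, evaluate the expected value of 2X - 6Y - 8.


E[2X - 6Y - 8] = 2*E[X] - 6*E[Y] - 8
= (2)*(2) + (-6)*(-5) + (-8)
= 4 + 30 - 8 = 26

26


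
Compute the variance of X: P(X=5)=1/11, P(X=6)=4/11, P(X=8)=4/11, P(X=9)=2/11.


E[X] = 79/11, E[X^2] = 587/11
Var(X) = E[X^2] - (E[X])^2 = 587/11 - (79/11)^2 = 216/121

216/121


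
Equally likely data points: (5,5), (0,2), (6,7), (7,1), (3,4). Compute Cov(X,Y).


E[X]=21/5, E[Y]=19/5, E[XY]=86/5
Cov(X,Y) = E[XY] - E[X]E[Y] = 86/5 - 21/5*19/5 = 31/25

31/25


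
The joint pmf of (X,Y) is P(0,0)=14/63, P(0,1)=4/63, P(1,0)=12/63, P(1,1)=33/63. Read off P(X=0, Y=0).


Read from table: P(X=0, Y=0) = 14/63 = 2/9

2/9


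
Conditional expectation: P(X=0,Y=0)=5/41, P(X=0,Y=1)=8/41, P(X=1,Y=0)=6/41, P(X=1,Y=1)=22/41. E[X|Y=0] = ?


P(Y=0) = 11/41
E[X|Y=0] = (0*5 + 1*6)/11 = 6/11

6/11


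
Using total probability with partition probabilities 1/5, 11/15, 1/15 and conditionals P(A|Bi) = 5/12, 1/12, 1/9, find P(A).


P(A) = P(A|B1)P(B1) + P(A|B2)P(B2) + P(A|B3)P(B3)
= 5/12*1/5 + 1/12*11/15 + 1/9*1/15
= 1/12 + 11/180 + 1/135 = 41/270

41/270


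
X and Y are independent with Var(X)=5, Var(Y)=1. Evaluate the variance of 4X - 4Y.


Independence => Cov(X,Y)=0
Var(4X - 4Y) = 4^2*Var(X) + (-4)^2*Var(Y)
= 16*5 + 16*1 = 96

96


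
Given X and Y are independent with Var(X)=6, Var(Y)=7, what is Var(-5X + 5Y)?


Independence => Cov(X,Y)=0
Var(-5X + 5Y) = (-5)^2*Var(X) + 5^2*Var(Y)
= 25*6 + 25*7 = 325

325


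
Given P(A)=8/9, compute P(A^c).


P(A') = 1 - P(A) = 1 - 8/9 = 1/9

1/9


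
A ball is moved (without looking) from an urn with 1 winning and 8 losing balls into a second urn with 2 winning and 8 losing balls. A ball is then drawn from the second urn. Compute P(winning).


P(transfer winning) = 1/9; P(transfer losing) = 8/9
If winning transferred: Urn II has 3 winning of 11, so P(winning|winning moved) = 3/11
If losing transferred: Urn II has 2 winning of 11, so P(winning|losing moved) = 2/11
By total probability: P(winning) = 1/9*3/11 + 8/9*2/11 = 19/99

19/99


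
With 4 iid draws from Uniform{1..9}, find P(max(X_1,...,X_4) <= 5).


P(max <= 5) = P(all X_i <= 5) = (P(X_1 <= 5))^4
= (5/9)^4 = 625/6561

625/6561


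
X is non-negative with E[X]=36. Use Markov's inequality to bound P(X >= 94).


Markov: P(X >= a) <= E[X]/a
P(X >= 94) <= 36/94 = 18/47

18/47


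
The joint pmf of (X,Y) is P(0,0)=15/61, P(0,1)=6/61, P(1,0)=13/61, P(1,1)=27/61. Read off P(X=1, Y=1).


Read from table: P(X=1, Y=1) = 27/61

27/61


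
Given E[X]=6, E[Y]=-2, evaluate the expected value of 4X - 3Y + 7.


E[4X - 3Y + 7] = 4*E[X] - 3*E[Y] + 7
= (4)*(6) + (-3)*(-2) + (7)
= 24 + 6 + 7 = 37

37


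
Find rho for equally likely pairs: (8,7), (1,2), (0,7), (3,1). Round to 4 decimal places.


Cov(X,Y) = 2.5000, Var(X) = 9.5000, Var(Y) = 7.6875
rho = Cov/(sqrt(VarX)*sqrt(VarY)) = 0.2925

0.2925


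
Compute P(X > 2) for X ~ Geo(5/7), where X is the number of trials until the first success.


P(X > 2) = P(first 2 trials all fail) = (1-p)^2 = (2/7)^2 = 4/49

4/49


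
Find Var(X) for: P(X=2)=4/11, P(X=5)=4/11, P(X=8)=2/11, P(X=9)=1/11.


E[X] = 53/11, E[X^2] = 325/11
Var(X) = E[X^2] - (E[X])^2 = 325/11 - (53/11)^2 = 766/121

766/121


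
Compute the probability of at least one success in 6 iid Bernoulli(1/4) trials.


P(at least one) = 1 - P(none)
P(none) = (1 - 1/4)^6 = (3/4)^6 = 729/4096
P(at least one) = 1 - 729/4096 = 3367/4096

3367/4096


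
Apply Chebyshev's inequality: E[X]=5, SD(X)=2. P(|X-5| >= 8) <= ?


k = 8/2 = 4
Chebyshev: P(|X-mu| >= k*sigma) <= 1/k^2 = 1/4^2 = 1/16

1/16


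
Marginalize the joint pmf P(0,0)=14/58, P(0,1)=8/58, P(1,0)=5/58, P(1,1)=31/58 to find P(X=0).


P(X=0) = P(0,0)+P(0,1) = 14/58 + 8/58 = 22/58 = 11/29

11/29


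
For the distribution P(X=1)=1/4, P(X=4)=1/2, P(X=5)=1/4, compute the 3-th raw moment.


E[X^3] = sum(x^3 * P(x))
= 1*1/4 + 64*1/2 + 125*1/4
= 127/2

127/2


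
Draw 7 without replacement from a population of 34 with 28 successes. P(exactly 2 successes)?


P(X=2) = C(28,2)*C(6,5) / C(34,7)
= 378*6 / 5379616
= 2268/5379616 = 567/1344904

567/1344904


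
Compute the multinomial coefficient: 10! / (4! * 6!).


10! = 3628800
Denominator: 4!=24 * 6!=720
Coefficient = 3628800 / 17280 = 210

210


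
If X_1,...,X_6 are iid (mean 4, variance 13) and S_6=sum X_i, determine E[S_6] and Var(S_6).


E[S_n] = n*mu = 6*4 = 24
Var(S_n) = n*sigma^2 = 6*13 = 78

E[S_6]=24, Var(S_6)=78


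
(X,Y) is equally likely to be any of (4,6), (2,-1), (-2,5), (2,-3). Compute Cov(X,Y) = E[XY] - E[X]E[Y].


E[X]=3/2, E[Y]=7/4, E[XY]=3/2
Cov(X,Y) = E[XY] - E[X]E[Y] = 3/2 - 3/2*7/4 = -9/8

-9/8


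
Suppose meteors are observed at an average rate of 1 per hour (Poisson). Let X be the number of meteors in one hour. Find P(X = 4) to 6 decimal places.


P(X=4) = e^(-1) * 1^4 / 4!
≈ 0.3678794412 * 1 / 24
≈ 0.015328

0.015328


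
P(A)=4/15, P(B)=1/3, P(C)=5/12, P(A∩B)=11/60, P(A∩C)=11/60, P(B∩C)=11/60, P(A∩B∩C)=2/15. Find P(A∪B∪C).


P(A∪B∪C) = P(A)+P(B)+P(C) - P(AB)-P(AC)-P(BC) + P(ABC)
= 4/15+1/3+5/12 - 11/60-11/60-11/60 + 2/15
= 3/5

3/5


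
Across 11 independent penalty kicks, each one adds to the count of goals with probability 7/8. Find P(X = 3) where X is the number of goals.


P(X=3) = C(11,3) * p^3 * (1-p)^8
= 165 * 343/512 * 1/16777216
= 56595/8589934592

56595/8589934592


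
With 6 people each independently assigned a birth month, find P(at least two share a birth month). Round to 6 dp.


P(all different) = prod((12-i)/12 for i=0..5) = 0.222801
P(at least one match) = 1 - 0.222801 = 0.777199

0.777199


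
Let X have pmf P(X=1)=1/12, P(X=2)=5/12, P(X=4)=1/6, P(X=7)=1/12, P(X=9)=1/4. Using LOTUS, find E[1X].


E[1X] = sum(g(x)*P(x))
= 1*1/12 + 2*5/12 + 4*1/6 + 7*1/12 + 9*1/4
= 53/12

53/12


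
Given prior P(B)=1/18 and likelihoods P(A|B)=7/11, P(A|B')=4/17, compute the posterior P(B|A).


P(A) = P(A|B)P(B) + P(A|B')P(B') = 7/11*1/18 + 4/17*17/18 = 17/66
P(B|A) = P(A|B)P(B)/P(A) = (7/198)/(17/66) = 7/51

7/51


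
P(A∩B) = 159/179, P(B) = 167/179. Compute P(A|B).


P(A|B) = P(A∩B)/P(B) = (159/179)/(167/179) = 159/167

159/167


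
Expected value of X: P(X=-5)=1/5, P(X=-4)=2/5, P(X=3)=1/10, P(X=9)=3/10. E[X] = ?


E[X] = sum(x * P(x))
= -5*1/5 - 4*2/5 + 3*1/10 + 9*3/10
= 2/5

2/5


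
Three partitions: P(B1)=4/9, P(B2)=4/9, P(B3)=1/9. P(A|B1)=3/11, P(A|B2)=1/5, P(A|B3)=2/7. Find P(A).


P(A) = P(A|B1)P(B1) + P(A|B2)P(B2) + P(A|B3)P(B3)
= 3/11*4/9 + 1/5*4/9 + 2/7*1/9
= 4/33 + 4/45 + 2/63 = 838/3465

838/3465


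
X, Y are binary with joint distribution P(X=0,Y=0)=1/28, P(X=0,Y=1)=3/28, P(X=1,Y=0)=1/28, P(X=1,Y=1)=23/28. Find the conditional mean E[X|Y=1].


P(Y=1) = 26/28
E[X|Y=1] = (0*3 + 1*23)/26 = 23/26

23/26


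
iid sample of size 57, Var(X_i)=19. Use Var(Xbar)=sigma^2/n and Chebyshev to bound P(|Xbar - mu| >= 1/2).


Var(Xbar) = Var(X)/n = 19/57
Chebyshev: P(|Xbar-mu| >= 1/2) <= Var(Xbar)/(1/2)^2 = (1/3)/(1/4) = 4/3
Bound exceeds 1, so trivial bound: 1

1


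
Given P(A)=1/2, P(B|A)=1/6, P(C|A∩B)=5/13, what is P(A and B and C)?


P(A∩B∩C) = P(A) * P(B|A) * P(C|A∩B)
= 1/2 * 1/6 * 5/13
= 1/12 * 5/13 = 5/156

5/156


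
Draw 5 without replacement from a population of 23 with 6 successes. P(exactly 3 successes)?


P(X=3) = C(6,3)*C(17,2) / C(23,5)
= 20*136 / 33649
= 2720/33649

2720/33649


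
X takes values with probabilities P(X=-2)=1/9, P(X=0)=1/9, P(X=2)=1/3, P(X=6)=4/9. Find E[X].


E[X] = sum(x * P(x))
= -2*1/9 + 0*1/9 + 2*1/3 + 6*4/9
= 28/9

28/9


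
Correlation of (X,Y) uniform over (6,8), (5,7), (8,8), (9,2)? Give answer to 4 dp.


Cov(X,Y) = -2.5000, Var(X) = 2.5000, Var(Y) = 6.1875
rho = Cov/(sqrt(VarX)*sqrt(VarY)) = -0.6356

-0.6356


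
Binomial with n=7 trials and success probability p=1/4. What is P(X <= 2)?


P(X<=2) = P(X=0) + P(X=1) + P(X=2)
= 2187/16384 + 5103/16384 + 5103/16384
= 12393/16384

12393/16384


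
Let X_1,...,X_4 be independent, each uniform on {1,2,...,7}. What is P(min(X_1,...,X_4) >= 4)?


P(min >= 4) = P(all X_i >= 4) = (P(X_1 >= 4))^4
= (4/7)^4 = 256/2401

256/2401


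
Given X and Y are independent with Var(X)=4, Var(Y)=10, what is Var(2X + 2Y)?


Independence => Cov(X,Y)=0
Var(2X + 2Y) = 2^2*Var(X) + 2^2*Var(Y)
= 4*4 + 4*10 = 56

56


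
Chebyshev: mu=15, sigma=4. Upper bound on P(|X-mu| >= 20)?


k = 20/4 = 5
Chebyshev: P(|X-mu| >= k*sigma) <= 1/k^2 = 1/5^2 = 1/25

1/25


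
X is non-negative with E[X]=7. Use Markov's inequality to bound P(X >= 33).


Markov: P(X >= a) <= E[X]/a
P(X >= 33) <= 7/33

7/33


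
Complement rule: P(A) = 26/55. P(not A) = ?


P(A') = 1 - P(A) = 1 - 26/55 = 29/55

29/55


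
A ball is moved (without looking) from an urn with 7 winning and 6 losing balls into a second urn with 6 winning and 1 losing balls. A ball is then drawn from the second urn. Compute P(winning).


P(transfer winning) = 7/13; P(transfer losing) = 6/13
If winning transferred: Urn II has 7 winning of 8, so P(winning|winning moved) = 7/8
If losing transferred: Urn II has 6 winning of 8, so P(winning|losing moved) = 3/4
By total probability: P(winning) = 7/13*7/8 + 6/13*3/4 = 85/104

85/104


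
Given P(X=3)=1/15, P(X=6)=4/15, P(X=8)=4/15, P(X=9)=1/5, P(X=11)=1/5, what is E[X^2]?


E[X^2] = sum(g(x)*P(x))
= 9*1/15 + 36*4/15 + 64*4/15 + 81*1/5 + 121*1/5
= 203/3

203/3


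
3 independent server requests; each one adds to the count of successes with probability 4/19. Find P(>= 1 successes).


P(at least one) = 1 - P(none)
P(none) = (1 - 4/19)^3 = (15/19)^3 = 3375/6859
P(at least one) = 1 - 3375/6859 = 3484/6859

3484/6859


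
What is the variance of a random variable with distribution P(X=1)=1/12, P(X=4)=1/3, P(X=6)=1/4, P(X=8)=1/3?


E[X] = 67/12, E[X^2] = 143/4
Var(X) = E[X^2] - (E[X])^2 = 143/4 - (67/12)^2 = 659/144

659/144


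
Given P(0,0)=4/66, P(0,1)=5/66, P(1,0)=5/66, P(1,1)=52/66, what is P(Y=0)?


P(Y=0) = P(0,0)+P(1,0) = 4/66 + 5/66 = 9/66 = 3/22

3/22


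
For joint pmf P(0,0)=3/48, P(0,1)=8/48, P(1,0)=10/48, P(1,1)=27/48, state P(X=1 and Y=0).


Read from table: P(X=1, Y=0) = 10/48 = 5/24

5/24


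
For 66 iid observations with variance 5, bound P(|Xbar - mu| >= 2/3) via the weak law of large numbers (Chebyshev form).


Var(Xbar) = Var(X)/n = 5/66
Chebyshev: P(|Xbar-mu| >= 2/3) <= Var(Xbar)/(2/3)^2 = (5/66)/(4/9) = 15/88

15/88


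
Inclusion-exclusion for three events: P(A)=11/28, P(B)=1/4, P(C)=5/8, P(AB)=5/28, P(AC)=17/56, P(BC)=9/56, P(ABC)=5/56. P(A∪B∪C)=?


P(A∪B∪C) = P(A)+P(B)+P(C) - P(AB)-P(AC)-P(BC) + P(ABC)
= 11/28+1/4+5/8 - 5/28-17/56-9/56 + 5/56
= 5/7

5/7


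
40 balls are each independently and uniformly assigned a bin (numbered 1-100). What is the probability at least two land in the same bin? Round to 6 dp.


P(all different) = prod((100-i)/100 for i=0..39) = 0.000112
P(at least one match) = 1 - 0.000112 = 0.999888

0.999888


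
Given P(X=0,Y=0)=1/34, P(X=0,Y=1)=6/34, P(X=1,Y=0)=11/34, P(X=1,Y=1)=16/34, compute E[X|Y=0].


P(Y=0) = 12/34
E[X|Y=0] = (0*1 + 1*11)/12 = 11/12

11/12


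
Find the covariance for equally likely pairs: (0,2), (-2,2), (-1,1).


E[X]=-1, E[Y]=5/3, E[XY]=-5/3
Cov(X,Y) = E[XY] - E[X]E[Y] = -5/3 + 1*5/3 = 0

0


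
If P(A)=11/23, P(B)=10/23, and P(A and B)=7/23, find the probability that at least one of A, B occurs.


P(A∪B) = P(A) + P(B) - P(A∩B)
= 11/23 + 10/23 - 7/23 = 14/23

14/23


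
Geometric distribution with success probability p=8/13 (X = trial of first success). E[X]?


For geometric (trials until first success), E[X] = 1/p = 1/(8/13) = 13/8

13/8


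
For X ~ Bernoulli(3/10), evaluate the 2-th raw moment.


For Bernoulli: X in {0,1}
E[X^2] = 0^2*(1-3/10) + 1^2*3/10 = 3/10

3/10


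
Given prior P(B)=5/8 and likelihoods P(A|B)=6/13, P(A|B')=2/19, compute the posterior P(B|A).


P(A) = P(A|B)P(B) + P(A|B')P(B') = 6/13*5/8 + 2/19*3/8 = 81/247
P(B|A) = P(A|B)P(B)/P(A) = (15/52)/(81/247) = 95/108

95/108


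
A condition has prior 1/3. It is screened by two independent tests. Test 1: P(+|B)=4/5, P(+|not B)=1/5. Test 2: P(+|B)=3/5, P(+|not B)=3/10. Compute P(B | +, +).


After test 1: P(+) = 4/5*1/3 + 1/5*2/3 = 2/5
P(B|+) = (4/15)/(2/5) = 2/3
After test 2 (use post1 as new prior): P(+) = 3/5*2/3 + 3/10*1/3 = 1/2
P(B|+,+) = (2/5)/(1/2) = 4/5

4/5


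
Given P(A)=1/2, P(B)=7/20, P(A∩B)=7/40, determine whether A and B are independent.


P(A)*P(B) = 1/2*7/20 = 7/40
P(A∩B) = 7/40, which equals P(A)P(B), so independent

Yes, A and B are independent


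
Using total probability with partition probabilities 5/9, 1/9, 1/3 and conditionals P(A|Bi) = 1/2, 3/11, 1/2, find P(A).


P(A) = P(A|B1)P(B1) + P(A|B2)P(B2) + P(A|B3)P(B3)
= 1/2*5/9 + 3/11*1/9 + 1/2*1/3
= 5/18 + 1/33 + 1/6 = 47/99

47/99


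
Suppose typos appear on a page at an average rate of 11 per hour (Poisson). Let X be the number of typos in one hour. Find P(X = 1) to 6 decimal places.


P(X=1) = e^(-11) * 11^1 / 1!
≈ 0.00001670170079 * 11 / 1
≈ 0.000184

0.000184


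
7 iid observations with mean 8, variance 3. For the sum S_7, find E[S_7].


E[S_n] = n*E[X_1] = 7*8 = 56

56


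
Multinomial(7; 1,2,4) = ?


7! = 5040
Denominator: 1!=1 * 2!=2 * 4!=24
Coefficient = 5040 / 48 = 105

105


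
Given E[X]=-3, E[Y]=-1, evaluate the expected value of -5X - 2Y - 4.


E[-5X - 2Y - 4] = -5*E[X] - 2*E[Y] - 4
= (-5)*(-3) + (-2)*(-1) + (-4)
= 15 + 2 - 4 = 13

13


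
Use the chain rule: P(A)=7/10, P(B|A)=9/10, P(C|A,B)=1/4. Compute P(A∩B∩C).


P(A∩B∩C) = P(A) * P(B|A) * P(C|A∩B)
= 7/10 * 9/10 * 1/4
= 63/100 * 1/4 = 63/400

63/400


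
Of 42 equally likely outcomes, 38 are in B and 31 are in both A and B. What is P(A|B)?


P(A|B) = P(A∩B)/P(B) = (31/42)/(38/42) = 31/38

31/38


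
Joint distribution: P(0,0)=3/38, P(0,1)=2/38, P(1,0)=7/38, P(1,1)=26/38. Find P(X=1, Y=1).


Read from table: P(X=1, Y=1) = 26/38 = 13/19

13/19


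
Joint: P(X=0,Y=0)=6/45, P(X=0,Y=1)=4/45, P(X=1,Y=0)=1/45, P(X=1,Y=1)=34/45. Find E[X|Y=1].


P(Y=1) = 38/45
E[X|Y=1] = (0*4 + 1*34)/38 = 34/38 = 17/19

17/19


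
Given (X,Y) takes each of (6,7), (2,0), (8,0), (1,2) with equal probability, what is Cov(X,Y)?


E[X]=17/4, E[Y]=9/4, E[XY]=11
Cov(X,Y) = E[XY] - E[X]E[Y] = 11 - 17/4*9/4 = 23/16

23/16


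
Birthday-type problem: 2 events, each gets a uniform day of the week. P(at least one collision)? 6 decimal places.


P(all different) = prod((7-i)/7 for i=0..1) = 0.857143
P(at least one match) = 1 - 0.857143 = 0.142857

0.142857


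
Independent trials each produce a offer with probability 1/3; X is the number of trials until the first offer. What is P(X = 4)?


P(X=4) = (1-p)^3 * p = (2/3)^3 * 1/3
= 8/27 * 1/3 = 8/81

8/81


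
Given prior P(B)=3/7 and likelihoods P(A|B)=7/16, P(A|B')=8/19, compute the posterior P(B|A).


P(A) = P(A|B)P(B) + P(A|B')P(B') = 7/16*3/7 + 8/19*4/7 = 911/2128
P(B|A) = P(A|B)P(B)/P(A) = (3/16)/(911/2128) = 399/911

399/911


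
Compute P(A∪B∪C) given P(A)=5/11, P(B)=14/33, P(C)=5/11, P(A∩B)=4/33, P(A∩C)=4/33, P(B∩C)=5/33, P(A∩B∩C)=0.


P(A∪B∪C) = P(A)+P(B)+P(C) - P(AB)-P(AC)-P(BC) + P(ABC)
= 5/11+14/33+5/11 - 4/33-4/33-5/33 + 0
= 31/33

31/33


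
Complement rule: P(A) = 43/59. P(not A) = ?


P(A') = 1 - P(A) = 1 - 43/59 = 16/59

16/59


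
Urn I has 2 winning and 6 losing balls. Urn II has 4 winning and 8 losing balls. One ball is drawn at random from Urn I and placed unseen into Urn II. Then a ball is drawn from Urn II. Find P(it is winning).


P(transfer winning) = 2/8 = 1/4; P(transfer losing) = 3/4
If winning transferred: Urn II has 5 winning of 13, so P(winning|winning moved) = 5/13
If losing transferred: Urn II has 4 winning of 13, so P(winning|losing moved) = 4/13
By total probability: P(winning) = 1/4*5/13 + 3/4*4/13 = 17/52

17/52


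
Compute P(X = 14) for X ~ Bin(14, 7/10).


P(X=14) = C(14,14) * p^14 * (1-p)^0
= 1 * 678223072849/100000000000000 * 1
= 678223072849/100000000000000

678223072849/100000000000000


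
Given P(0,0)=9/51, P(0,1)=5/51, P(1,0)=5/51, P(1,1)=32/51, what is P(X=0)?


P(X=0) = P(0,0)+P(0,1) = 9/51 + 5/51 = 14/51

14/51


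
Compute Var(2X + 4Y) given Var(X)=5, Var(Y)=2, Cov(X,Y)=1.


Var(2X + 4Y) = 2^2*Var(X) + 4^2*Var(Y) + 2*2*4*Cov(X,Y)
= 4*5 + 16*2 + 16*1
= 20 + 32 + 16 = 68

68


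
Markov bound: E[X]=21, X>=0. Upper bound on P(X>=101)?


Markov: P(X >= a) <= E[X]/a
P(X >= 101) <= 21/101

21/101


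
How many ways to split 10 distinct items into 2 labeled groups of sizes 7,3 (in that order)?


10! = 3628800
Denominator: 7!=5040 * 3!=6
Coefficient = 3628800 / 30240 = 120

120


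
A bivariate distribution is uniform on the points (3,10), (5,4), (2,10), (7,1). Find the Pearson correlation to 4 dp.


Cov(X,Y) = -7.3125, Var(X) = 3.6875, Var(Y) = 15.1875
rho = Cov/(sqrt(VarX)*sqrt(VarY)) = -0.9771

-0.9771


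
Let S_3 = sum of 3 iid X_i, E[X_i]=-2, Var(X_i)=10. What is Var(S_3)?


By independence, Var(S_n) = n*Var(X_1) = 3*10 = 30

30


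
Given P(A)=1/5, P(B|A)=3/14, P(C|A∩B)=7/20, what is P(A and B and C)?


P(A∩B∩C) = P(A) * P(B|A) * P(C|A∩B)
= 1/5 * 3/14 * 7/20
= 3/70 * 7/20 = 3/200

3/200


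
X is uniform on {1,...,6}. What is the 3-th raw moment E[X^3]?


E[X^3] = (1/6) * sum(x^3 for x=1..6)
= 441/6 = 147/2

147/2


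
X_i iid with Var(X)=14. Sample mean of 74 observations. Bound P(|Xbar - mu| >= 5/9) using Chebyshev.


Var(Xbar) = Var(X)/n = 14/74
Chebyshev: P(|Xbar-mu| >= 5/9) <= Var(Xbar)/(5/9)^2 = (7/37)/(25/81) = 567/925

567/925


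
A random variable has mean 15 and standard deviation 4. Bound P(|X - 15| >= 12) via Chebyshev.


k = 12/4 = 3
Chebyshev: P(|X-mu| >= k*sigma) <= 1/k^2 = 1/3^2 = 1/9

1/9


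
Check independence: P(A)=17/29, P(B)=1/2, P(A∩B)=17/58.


P(A)*P(B) = 17/29*1/2 = 17/58
P(A∩B) = 17/58, which equals P(A)P(B), so independent

Yes, A and B are independent


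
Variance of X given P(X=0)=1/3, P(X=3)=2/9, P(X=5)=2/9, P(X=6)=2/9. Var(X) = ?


E[X] = 28/9, E[X^2] = 140/9
Var(X) = E[X^2] - (E[X])^2 = 140/9 - (28/9)^2 = 476/81

476/81


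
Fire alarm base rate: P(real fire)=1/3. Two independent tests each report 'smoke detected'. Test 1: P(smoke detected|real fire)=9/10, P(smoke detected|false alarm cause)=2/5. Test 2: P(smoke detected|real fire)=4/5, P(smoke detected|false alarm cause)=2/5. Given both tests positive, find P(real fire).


After test 1: P(+) = 9/10*1/3 + 2/5*2/3 = 17/30
P(B|+) = (3/10)/(17/30) = 9/17
After test 2 (use post1 as new prior): P(+) = 4/5*9/17 + 2/5*8/17 = 52/85
P(B|+,+) = (36/85)/(52/85) = 9/13

9/13


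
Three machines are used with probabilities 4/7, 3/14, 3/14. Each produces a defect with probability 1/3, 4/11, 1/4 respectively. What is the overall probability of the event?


P(A) = P(A|B1)P(B1) + P(A|B2)P(B2) + P(A|B3)P(B3)
= 1/3*4/7 + 4/11*3/14 + 1/4*3/14
= 4/21 + 6/77 + 3/56 = 85/264

85/264


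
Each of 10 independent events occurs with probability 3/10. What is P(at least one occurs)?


P(at least one) = 1 - P(none)
P(none) = (1 - 3/10)^10 = (7/10)^10 = 282475249/10000000000
P(at least one) = 1 - 282475249/10000000000 = 9717524751/10000000000

9717524751/10000000000


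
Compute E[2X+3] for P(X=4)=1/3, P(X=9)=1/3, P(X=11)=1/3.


E[2X+3] = sum(g(x)*P(x))
= 11*1/3 + 21*1/3 + 25*1/3
= 19

19


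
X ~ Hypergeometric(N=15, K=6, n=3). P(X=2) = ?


P(X=2) = C(6,2)*C(9,1) / C(15,3)
= 15*9 / 455
= 135/455 = 27/91

27/91


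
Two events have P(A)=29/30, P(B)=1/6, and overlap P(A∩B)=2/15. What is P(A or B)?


P(A∪B) = P(A) + P(B) - P(A∩B)
= 29/30 + 1/6 - 2/15 = 1

1


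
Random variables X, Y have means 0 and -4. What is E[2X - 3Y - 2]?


E[2X - 3Y - 2] = 2*E[X] - 3*E[Y] - 2
= (2)*(0) + (-3)*(-4) + (-2)
= 0 + 12 - 2 = 10

10


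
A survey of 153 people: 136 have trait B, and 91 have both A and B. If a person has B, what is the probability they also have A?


P(A|B) = P(A∩B)/P(B) = (91/153)/(136/153) = 91/136

91/136


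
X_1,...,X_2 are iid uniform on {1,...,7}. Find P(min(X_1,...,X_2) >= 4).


P(min >= 4) = P(all X_i >= 4) = (P(X_1 >= 4))^2
= (4/7)^2 = 16/49

16/49


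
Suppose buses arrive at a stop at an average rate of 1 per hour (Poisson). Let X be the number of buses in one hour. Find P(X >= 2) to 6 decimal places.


P(X>=2) = 1 - P(X<=1) = 1 - (e^(-1)*1^0/0! + e^(-1)*1^1/1!)
≈ 1 - (0.3678794412 + 0.3678794412)
= 1 - 0.7357588824 = 0.2642411176
≈ 0.264241

0.264241


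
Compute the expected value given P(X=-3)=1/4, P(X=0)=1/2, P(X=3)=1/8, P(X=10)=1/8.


E[X] = sum(x * P(x))
= -3*1/4 + 0*1/2 + 3*1/8 + 10*1/8
= 7/8

7/8


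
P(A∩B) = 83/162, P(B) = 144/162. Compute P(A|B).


P(A|B) = P(A∩B)/P(B) = (83/162)/(144/162) = 83/144

83/144


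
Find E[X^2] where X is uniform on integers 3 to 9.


E[X^2] = (1/7) * sum(x^2 for x=3..9)
= 280/7 = 40

40


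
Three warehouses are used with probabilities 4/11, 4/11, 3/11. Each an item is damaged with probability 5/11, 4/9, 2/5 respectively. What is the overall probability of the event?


P(A) = P(A|B1)P(B1) + P(A|B2)P(B2) + P(A|B3)P(B3)
= 5/11*4/11 + 4/9*4/11 + 2/5*3/11
= 20/121 + 16/99 + 6/55 = 2374/5445

2374/5445


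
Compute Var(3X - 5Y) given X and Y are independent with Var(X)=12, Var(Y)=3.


Independence => Cov(X,Y)=0
Var(3X - 5Y) = 3^2*Var(X) + (-5)^2*Var(Y)
= 9*12 + 25*3 = 183

183


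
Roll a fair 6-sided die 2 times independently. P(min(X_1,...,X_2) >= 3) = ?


P(min >= 3) = P(all X_i >= 3) = (P(X_1 >= 3))^2
= (4/6)^2 = (2/3)^2 = 4/9

4/9


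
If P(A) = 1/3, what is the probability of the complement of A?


P(A') = 1 - P(A) = 1 - 1/3 = 2/3

2/3


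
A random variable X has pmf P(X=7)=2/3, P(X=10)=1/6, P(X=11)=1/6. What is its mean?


E[X] = sum(x * P(x))
= 7*2/3 + 10*1/6 + 11*1/6
= 49/6

49/6


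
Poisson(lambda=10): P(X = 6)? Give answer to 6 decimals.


P(X=6) = e^(-10) * 10^6 / 6!
≈ 0.00004539992976 * 1000000 / 720
≈ 0.063055

0.063055


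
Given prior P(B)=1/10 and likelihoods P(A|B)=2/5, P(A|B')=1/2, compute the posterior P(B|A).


P(A) = P(A|B)P(B) + P(A|B')P(B') = 2/5*1/10 + 1/2*9/10 = 49/100
P(B|A) = P(A|B)P(B)/P(A) = (1/25)/(49/100) = 4/49

4/49


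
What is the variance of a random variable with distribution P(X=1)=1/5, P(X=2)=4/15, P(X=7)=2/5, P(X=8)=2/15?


E[X] = 23/5, E[X^2] = 147/5
Var(X) = E[X^2] - (E[X])^2 = 147/5 - (23/5)^2 = 206/25

206/25


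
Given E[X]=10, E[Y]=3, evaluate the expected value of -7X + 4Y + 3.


E[-7X + 4Y + 3] = -7*E[X] + 4*E[Y] + 3
= (-7)*(10) + (4)*(3) + (3)
= -70 + 12 + 3 = -55

-55


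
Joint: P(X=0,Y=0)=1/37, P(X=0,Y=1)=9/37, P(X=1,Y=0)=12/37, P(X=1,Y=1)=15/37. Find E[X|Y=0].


P(Y=0) = 13/37
E[X|Y=0] = (0*1 + 1*12)/13 = 12/13

12/13


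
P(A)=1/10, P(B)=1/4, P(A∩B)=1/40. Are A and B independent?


P(A)*P(B) = 1/10*1/4 = 1/40
P(A∩B) = 1/40, which equals P(A)P(B), so independent

Yes, A and B are independent


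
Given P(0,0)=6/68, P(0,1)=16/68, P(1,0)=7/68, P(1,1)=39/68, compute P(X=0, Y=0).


Read from table: P(X=0, Y=0) = 6/68 = 3/34

3/34


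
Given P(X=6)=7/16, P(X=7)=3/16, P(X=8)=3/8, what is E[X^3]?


E[X^3] = sum(g(x)*P(x))
= 216*7/16 + 343*3/16 + 512*3/8
= 5613/16

5613/16


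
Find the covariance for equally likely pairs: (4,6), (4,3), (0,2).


E[X]=8/3, E[Y]=11/3, E[XY]=12
Cov(X,Y) = E[XY] - E[X]E[Y] = 12 - 8/3*11/3 = 20/9

20/9


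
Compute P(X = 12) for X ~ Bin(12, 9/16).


P(X=12) = C(12,12) * p^12 * (1-p)^0
= 1 * 282429536481/281474976710656 * 1
= 282429536481/281474976710656

282429536481/281474976710656


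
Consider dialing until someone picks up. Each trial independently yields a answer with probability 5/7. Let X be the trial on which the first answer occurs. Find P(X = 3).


P(X=3) = (1-p)^2 * p = (2/7)^2 * 5/7
= 4/49 * 5/7 = 20/343

20/343


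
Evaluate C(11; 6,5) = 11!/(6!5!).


11! = 39916800
Denominator: 6!=720 * 5!=120
Coefficient = 39916800 / 86400 = 462

462


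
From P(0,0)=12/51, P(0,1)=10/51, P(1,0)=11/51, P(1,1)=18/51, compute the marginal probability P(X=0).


P(X=0) = P(0,0)+P(0,1) = 12/51 + 10/51 = 22/51

22/51


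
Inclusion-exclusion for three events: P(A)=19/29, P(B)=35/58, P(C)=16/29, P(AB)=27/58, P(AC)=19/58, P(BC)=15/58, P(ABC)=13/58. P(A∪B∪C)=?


P(A∪B∪C) = P(A)+P(B)+P(C) - P(AB)-P(AC)-P(BC) + P(ABC)
= 19/29+35/58+16/29 - 27/58-19/58-15/58 + 13/58
= 57/58

57/58


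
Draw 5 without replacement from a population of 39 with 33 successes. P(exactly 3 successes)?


P(X=3) = C(33,3)*C(6,2) / C(39,5)
= 5456*15 / 575757
= 81840/575757 = 27280/191919

27280/191919


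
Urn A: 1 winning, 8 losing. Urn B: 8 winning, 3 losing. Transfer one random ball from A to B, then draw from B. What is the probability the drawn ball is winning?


P(transfer winning) = 1/9; P(transfer losing) = 8/9
If winning transferred: Urn II has 9 winning of 12, so P(winning|winning moved) = 3/4
If losing transferred: Urn II has 8 winning of 12, so P(winning|losing moved) = 2/3
By total probability: P(winning) = 1/9*3/4 + 8/9*2/3 = 73/108

73/108


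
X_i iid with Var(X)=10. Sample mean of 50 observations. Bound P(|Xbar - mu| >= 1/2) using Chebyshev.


Var(Xbar) = Var(X)/n = 10/50
Chebyshev: P(|Xbar-mu| >= 1/2) <= Var(Xbar)/(1/2)^2 = (1/5)/(1/4) = 4/5

4/5


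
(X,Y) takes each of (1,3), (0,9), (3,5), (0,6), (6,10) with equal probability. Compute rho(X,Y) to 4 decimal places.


Cov(X,Y) = 2.4000, Var(X) = 5.2000, Var(Y) = 6.6400
rho = Cov/(sqrt(VarX)*sqrt(VarY)) = 0.4084

0.4084


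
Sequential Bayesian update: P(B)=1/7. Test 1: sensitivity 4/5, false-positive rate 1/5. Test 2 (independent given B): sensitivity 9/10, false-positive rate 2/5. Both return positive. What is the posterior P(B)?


After test 1: P(+) = 4/5*1/7 + 1/5*6/7 = 2/7
P(B|+) = (4/35)/(2/7) = 2/5
After test 2 (use post1 as new prior): P(+) = 9/10*2/5 + 2/5*3/5 = 3/5
P(B|+,+) = (9/25)/(3/5) = 3/5

3/5


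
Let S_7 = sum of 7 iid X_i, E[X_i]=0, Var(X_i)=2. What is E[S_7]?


E[S_n] = n*E[X_1] = 7*0 = 0

0


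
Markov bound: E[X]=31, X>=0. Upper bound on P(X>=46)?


Markov: P(X >= a) <= E[X]/a
P(X >= 46) <= 31/46

31/46


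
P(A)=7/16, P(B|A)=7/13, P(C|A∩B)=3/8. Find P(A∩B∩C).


P(A∩B∩C) = P(A) * P(B|A) * P(C|A∩B)
= 7/16 * 7/13 * 3/8
= 49/208 * 3/8 = 147/1664

147/1664


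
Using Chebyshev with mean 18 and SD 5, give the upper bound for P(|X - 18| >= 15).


k = 15/5 = 3
Chebyshev: P(|X-mu| >= k*sigma) <= 1/k^2 = 1/3^2 = 1/9

1/9


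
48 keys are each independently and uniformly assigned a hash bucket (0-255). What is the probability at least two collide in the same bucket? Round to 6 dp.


P(all different) = prod((256-i)/256 for i=0..47) = 0.009029
P(at least one match) = 1 - 0.009029 = 0.990971

0.990971


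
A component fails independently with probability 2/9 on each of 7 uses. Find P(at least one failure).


P(at least one) = 1 - P(none)
P(none) = (1 - 2/9)^7 = (7/9)^7 = 823543/4782969
P(at least one) = 1 - 823543/4782969 = 3959426/4782969

3959426/4782969


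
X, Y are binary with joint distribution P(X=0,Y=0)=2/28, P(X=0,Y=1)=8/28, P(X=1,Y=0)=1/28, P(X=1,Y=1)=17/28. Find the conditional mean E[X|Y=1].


P(Y=1) = 25/28
E[X|Y=1] = (0*8 + 1*17)/25 = 17/25

17/25


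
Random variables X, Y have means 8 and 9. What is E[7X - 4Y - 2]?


E[7X - 4Y - 2] = 7*E[X] - 4*E[Y] - 2
= (7)*(8) + (-4)*(9) + (-2)
= 56 - 36 - 2 = 18

18


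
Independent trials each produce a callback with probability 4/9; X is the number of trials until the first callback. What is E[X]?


For geometric (trials until first success), E[X] = 1/p = 1/(4/9) = 9/4

9/4


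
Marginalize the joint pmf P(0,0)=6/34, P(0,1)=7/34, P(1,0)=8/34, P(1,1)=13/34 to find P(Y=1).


P(Y=1) = P(0,1)+P(1,1) = 7/34 + 13/34 = 20/34 = 10/17

10/17


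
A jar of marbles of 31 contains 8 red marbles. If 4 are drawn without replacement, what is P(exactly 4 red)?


P(X=4) = C(8,4)*C(23,0) / C(31,4)
= 70*1 / 31465
= 70/31465 = 2/899

2/899


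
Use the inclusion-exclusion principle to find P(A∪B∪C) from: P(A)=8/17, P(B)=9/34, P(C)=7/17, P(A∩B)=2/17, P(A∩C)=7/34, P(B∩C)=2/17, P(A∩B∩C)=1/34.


P(A∪B∪C) = P(A)+P(B)+P(C) - P(AB)-P(AC)-P(BC) + P(ABC)
= 8/17+9/34+7/17 - 2/17-7/34-2/17 + 1/34
= 25/34

25/34


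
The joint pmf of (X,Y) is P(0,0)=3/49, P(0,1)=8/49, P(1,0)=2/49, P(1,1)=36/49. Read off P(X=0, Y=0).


Read from table: P(X=0, Y=0) = 3/49

3/49


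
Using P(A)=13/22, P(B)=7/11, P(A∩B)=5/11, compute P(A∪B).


P(A∪B) = P(A) + P(B) - P(A∩B)
= 13/22 + 7/11 - 5/11 = 17/22

17/22


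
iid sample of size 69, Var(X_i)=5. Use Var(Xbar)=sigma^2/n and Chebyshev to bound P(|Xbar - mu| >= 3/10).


Var(Xbar) = Var(X)/n = 5/69
Chebyshev: P(|Xbar-mu| >= 3/10) <= Var(Xbar)/(3/10)^2 = (5/69)/(9/100) = 500/621

500/621


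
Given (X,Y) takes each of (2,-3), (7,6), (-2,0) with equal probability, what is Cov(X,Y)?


E[X]=7/3, E[Y]=1, E[XY]=12
Cov(X,Y) = E[XY] - E[X]E[Y] = 12 - 7/3*1 = 29/3

29/3


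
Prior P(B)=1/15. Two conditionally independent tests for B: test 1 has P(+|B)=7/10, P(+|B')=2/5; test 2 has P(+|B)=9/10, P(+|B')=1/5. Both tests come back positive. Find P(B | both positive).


After test 1: P(+) = 7/10*1/15 + 2/5*14/15 = 21/50
P(B|+) = (7/150)/(21/50) = 1/9
After test 2 (use post1 as new prior): P(+) = 9/10*1/9 + 1/5*8/9 = 5/18
P(B|+,+) = (1/10)/(5/18) = 9/25

9/25


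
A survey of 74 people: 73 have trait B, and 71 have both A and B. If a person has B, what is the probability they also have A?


P(A|B) = P(A∩B)/P(B) = (71/74)/(73/74) = 71/73

71/73


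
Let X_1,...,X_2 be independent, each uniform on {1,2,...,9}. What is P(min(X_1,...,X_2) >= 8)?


P(min >= 8) = P(all X_i >= 8) = (P(X_1 >= 8))^2
= (2/9)^2 = 4/81

4/81


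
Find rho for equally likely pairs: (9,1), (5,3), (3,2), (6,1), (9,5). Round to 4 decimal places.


Cov(X,Y) = 0.8400, Var(X) = 5.4400, Var(Y) = 2.2400
rho = Cov/(sqrt(VarX)*sqrt(VarY)) = 0.2406

0.2406


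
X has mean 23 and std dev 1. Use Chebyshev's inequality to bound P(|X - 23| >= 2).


k = 2/1 = 2
Chebyshev: P(|X-mu| >= k*sigma) <= 1/k^2 = 1/2^2 = 1/4

1/4


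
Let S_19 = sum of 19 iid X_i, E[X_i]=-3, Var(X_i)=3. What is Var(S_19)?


By independence, Var(S_n) = n*Var(X_1) = 19*3 = 57

57


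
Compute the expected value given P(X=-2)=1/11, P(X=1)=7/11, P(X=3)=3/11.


E[X] = sum(x * P(x))
= -2*1/11 + 1*7/11 + 3*3/11
= 14/11

14/11


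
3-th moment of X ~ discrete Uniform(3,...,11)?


E[X^3] = (1/9) * sum(x^3 for x=3..11)
= 4347/9 = 483

483


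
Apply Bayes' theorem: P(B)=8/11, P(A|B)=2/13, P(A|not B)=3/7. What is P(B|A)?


P(A) = P(A|B)P(B) + P(A|B')P(B') = 2/13*8/11 + 3/7*3/11 = 229/1001
P(B|A) = P(A|B)P(B)/P(A) = (16/143)/(229/1001) = 112/229

112/229


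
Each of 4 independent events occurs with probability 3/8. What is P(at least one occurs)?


P(at least one) = 1 - P(none)
P(none) = (1 - 3/8)^4 = (5/8)^4 = 625/4096
P(at least one) = 1 - 625/4096 = 3471/4096

3471/4096


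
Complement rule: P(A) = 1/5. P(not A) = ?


P(A') = 1 - P(A) = 1 - 1/5 = 4/5

4/5


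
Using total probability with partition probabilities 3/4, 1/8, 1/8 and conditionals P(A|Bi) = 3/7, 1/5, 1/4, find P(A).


P(A) = P(A|B1)P(B1) + P(A|B2)P(B2) + P(A|B3)P(B3)
= 3/7*3/4 + 1/5*1/8 + 1/4*1/8
= 9/28 + 1/40 + 1/32 = 423/1120

423/1120


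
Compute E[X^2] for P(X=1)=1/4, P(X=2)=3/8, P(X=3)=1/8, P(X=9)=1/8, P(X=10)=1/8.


E[X^2] = sum(g(x)*P(x))
= 1*1/4 + 4*3/8 + 9*1/8 + 81*1/8 + 100*1/8
= 51/2

51/2


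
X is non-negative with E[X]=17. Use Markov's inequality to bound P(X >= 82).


Markov: P(X >= a) <= E[X]/a
P(X >= 82) <= 17/82

17/82


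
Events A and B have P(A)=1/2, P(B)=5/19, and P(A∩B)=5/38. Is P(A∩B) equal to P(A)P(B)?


P(A)*P(B) = 1/2*5/19 = 5/38
P(A∩B) = 5/38, which equals P(A)P(B), so independent

Yes, A and B are independent


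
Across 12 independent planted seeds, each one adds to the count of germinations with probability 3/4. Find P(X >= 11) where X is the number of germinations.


P(X>=11) = P(X=11) + P(X=12)
= 531441/4194304 + 531441/16777216
= 2657205/16777216

2657205/16777216


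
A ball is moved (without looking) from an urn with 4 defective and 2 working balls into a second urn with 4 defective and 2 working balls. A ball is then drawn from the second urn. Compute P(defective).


P(transfer defective) = 4/6 = 2/3; P(transfer working) = 1/3
If defective transferred: Urn II has 5 defective of 7, so P(defective|defective moved) = 5/7
If working transferred: Urn II has 4 defective of 7, so P(defective|working moved) = 4/7
By total probability: P(defective) = 2/3*5/7 + 1/3*4/7 = 2/3

2/3


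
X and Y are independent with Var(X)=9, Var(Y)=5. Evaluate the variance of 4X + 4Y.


Independence => Cov(X,Y)=0
Var(4X + 4Y) = 4^2*Var(X) + 4^2*Var(Y)
= 16*9 + 16*5 = 224

224


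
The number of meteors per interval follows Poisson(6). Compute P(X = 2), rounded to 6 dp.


P(X=2) = e^(-6) * 6^2 / 2!
≈ 0.002478752177 * 36 / 2
≈ 0.044618

0.044618


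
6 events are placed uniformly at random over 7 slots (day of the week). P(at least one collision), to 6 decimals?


P(all different) = prod((7-i)/7 for i=0..5) = 0.042839
P(at least one match) = 1 - 0.042839 = 0.957161

0.957161


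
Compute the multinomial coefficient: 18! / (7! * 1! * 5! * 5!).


18! = 6402373705728000
Denominator: 7!=5040 * 1!=1 * 5!=120 * 5!=120
Coefficient = 6402373705728000 / 72576000 = 88216128

88216128


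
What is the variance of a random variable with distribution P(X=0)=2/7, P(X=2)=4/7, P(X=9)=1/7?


E[X] = 17/7, E[X^2] = 97/7
Var(X) = E[X^2] - (E[X])^2 = 97/7 - (17/7)^2 = 390/49

390/49


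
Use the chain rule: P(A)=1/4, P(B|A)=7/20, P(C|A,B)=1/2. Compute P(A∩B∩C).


P(A∩B∩C) = P(A) * P(B|A) * P(C|A∩B)
= 1/4 * 7/20 * 1/2
= 7/80 * 1/2 = 7/160

7/160
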